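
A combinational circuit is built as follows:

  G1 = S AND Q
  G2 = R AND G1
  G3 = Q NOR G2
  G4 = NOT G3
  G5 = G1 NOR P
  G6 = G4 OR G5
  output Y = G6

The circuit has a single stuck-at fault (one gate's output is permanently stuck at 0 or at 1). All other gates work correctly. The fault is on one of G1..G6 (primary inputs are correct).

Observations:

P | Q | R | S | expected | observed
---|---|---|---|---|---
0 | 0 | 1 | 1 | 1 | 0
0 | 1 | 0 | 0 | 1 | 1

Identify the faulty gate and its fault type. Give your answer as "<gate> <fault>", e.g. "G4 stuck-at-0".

Fault-free values for test 1 (P=0, Q=0, R=1, S=1): G1=0, G2=0, G3=1, G4=0, G5=1, G6=1, giving Y=1. Observed 0.
Test 1: faults giving observed 0 are {G5 stuck-at-0, G6 stuck-at-0}.
Test 2 (P=0, Q=1, R=0, S=0): fault-free G1=0, G2=0, G3=0, G4=1, G5=1, G6=1 → 1; observed 1. Eliminates G6 stuck-at-0.
Only G5 stuck-at-0 is consistent with every test.

G5 stuck-at-0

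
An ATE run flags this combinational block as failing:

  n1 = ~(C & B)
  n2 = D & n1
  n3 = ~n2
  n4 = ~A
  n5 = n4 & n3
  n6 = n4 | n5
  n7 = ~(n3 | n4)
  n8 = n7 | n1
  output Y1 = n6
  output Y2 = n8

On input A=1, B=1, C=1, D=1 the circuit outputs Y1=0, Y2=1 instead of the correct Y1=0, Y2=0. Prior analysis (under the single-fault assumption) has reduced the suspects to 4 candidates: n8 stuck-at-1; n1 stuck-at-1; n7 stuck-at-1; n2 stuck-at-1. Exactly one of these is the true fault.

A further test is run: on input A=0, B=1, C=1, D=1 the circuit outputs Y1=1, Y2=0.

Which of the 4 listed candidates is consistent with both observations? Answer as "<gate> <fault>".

Evaluate each candidate on input A=0, B=1, C=1, D=1:
  n8 stuck-at-1: n1=0, n2=0, n3=1, n4=1, n5=1, n6=1, n7=0, n8=1 [stuck-at-1] → Y1=1, Y2=1 — eliminated
  n1 stuck-at-1: n1=1 [stuck-at-1], n2=1, n3=0, n4=1, n5=0, n6=1, n7=0, n8=1 → Y1=1, Y2=1 — eliminated
  n7 stuck-at-1: n1=0, n2=0, n3=1, n4=1, n5=1, n6=1, n7=1 [stuck-at-1], n8=1 → Y1=1, Y2=1 — eliminated
  n2 stuck-at-1: n1=0, n2=1 [stuck-at-1], n3=0, n4=1, n5=0, n6=1, n7=0, n8=0 → Y1=1, Y2=0 — matches
Only n2 stuck-at-1 reproduces the observed Y1=1, Y2=0.

n2 stuck-at-1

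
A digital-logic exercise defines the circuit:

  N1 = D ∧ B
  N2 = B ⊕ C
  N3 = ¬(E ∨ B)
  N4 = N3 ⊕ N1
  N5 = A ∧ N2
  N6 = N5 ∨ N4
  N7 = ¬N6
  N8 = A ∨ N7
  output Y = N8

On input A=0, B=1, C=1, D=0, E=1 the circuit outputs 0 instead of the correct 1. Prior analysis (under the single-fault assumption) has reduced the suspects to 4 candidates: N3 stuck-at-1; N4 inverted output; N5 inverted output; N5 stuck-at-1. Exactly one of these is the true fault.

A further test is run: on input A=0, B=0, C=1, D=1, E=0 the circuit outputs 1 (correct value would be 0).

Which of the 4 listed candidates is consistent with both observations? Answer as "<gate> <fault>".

N4 inverted output

Evaluate each candidate on input A=0, B=0, C=1, D=1, E=0:
  N3 stuck-at-1: N1=0, N2=1, N3=1 [stuck-at-1], N4=1, N5=0, N6=1, N7=0, N8=0 → 0 — eliminated
  N4 inverted output: N1=0, N2=1, N3=1, N4=0 [inverted output], N5=0, N6=0, N7=1, N8=1 → 1 — matches
  N5 inverted output: N1=0, N2=1, N3=1, N4=1, N5=1 [inverted output], N6=1, N7=0, N8=0 → 0 — eliminated
  N5 stuck-at-1: N1=0, N2=1, N3=1, N4=1, N5=1 [stuck-at-1], N6=1, N7=0, N8=0 → 0 — eliminated
Only N4 inverted output reproduces the observed 1.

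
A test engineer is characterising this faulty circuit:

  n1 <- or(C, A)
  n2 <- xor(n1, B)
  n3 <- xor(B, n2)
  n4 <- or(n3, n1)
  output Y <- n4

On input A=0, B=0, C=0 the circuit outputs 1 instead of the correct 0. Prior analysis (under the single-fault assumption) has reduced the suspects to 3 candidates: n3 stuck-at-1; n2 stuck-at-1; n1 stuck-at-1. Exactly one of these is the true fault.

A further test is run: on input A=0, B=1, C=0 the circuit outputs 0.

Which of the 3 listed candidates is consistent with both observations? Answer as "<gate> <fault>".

Evaluate each candidate on input A=0, B=1, C=0:
  n3 stuck-at-1: n1=0, n2=1, n3=1 [stuck-at-1], n4=1 → 1 — eliminated
  n2 stuck-at-1: n1=0, n2=1 [stuck-at-1], n3=0, n4=0 → 0 — matches
  n1 stuck-at-1: n1=1 [stuck-at-1], n2=0, n3=1, n4=1 → 1 — eliminated
Only n2 stuck-at-1 reproduces the observed 0.

n2 stuck-at-1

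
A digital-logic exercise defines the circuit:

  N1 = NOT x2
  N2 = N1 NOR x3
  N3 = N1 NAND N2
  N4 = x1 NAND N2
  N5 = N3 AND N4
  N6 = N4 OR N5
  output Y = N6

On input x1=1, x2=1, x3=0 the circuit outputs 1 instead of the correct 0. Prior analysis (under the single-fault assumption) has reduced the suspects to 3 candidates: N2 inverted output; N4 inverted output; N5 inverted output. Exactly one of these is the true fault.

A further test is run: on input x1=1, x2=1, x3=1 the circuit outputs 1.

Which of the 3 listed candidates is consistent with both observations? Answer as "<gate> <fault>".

Evaluate each candidate on input x1=1, x2=1, x3=1:
  N2 inverted output: N1=0, N2=1 [inverted output], N3=1, N4=0, N5=0, N6=0 → 0 — eliminated
  N4 inverted output: N1=0, N2=0, N3=1, N4=0 [inverted output], N5=0, N6=0 → 0 — eliminated
  N5 inverted output: N1=0, N2=0, N3=1, N4=1, N5=0 [inverted output], N6=1 → 1 — matches
Only N5 inverted output reproduces the observed 1.

N5 inverted output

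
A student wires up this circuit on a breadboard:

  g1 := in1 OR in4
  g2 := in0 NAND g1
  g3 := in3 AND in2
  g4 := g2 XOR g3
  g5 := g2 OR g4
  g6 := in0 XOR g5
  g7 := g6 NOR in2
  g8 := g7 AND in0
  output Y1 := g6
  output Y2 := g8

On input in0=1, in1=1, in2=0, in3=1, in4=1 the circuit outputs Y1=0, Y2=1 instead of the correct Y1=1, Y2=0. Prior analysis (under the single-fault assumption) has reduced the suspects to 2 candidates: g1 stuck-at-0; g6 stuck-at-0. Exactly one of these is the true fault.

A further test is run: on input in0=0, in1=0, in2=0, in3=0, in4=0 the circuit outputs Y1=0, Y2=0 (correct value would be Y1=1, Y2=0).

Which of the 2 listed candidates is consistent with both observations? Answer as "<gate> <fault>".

g6 stuck-at-0

Evaluate each candidate on input in0=0, in1=0, in2=0, in3=0, in4=0:
  g1 stuck-at-0: g1=0 [stuck-at-0], g2=1, g3=0, g4=1, g5=1, g6=1, g7=0, g8=0 → Y1=1, Y2=0 — eliminated
  g6 stuck-at-0: g1=0, g2=1, g3=0, g4=1, g5=1, g6=0 [stuck-at-0], g7=1, g8=0 → Y1=0, Y2=0 — matches
Only g6 stuck-at-0 reproduces the observed Y1=0, Y2=0.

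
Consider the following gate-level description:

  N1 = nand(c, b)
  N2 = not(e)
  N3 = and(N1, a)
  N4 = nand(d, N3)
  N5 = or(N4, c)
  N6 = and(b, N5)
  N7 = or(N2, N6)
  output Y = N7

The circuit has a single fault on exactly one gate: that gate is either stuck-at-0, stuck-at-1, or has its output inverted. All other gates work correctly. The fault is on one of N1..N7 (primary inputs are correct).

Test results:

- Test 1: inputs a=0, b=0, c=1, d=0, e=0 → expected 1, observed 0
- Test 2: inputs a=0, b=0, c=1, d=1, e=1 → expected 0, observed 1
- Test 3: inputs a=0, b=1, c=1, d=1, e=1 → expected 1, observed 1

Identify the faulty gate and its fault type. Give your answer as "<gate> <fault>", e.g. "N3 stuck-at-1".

N2 inverted output

Fault-free values for test 1 (a=0, b=0, c=1, d=0, e=0): N1=1, N2=1, N3=0, N4=1, N5=1, N6=0, N7=1, giving Y=1. Observed 0.
Test 1: faults giving observed 0 are {N2 stuck-at-0, N2 inverted output, N7 stuck-at-0, N7 inverted output}.
Test 2 (a=0, b=0, c=1, d=1, e=1): fault-free N1=1, N2=0, N3=0, N4=1, N5=1, N6=0, N7=0 → 0; observed 1. Eliminates N2 stuck-at-0, N7 stuck-at-0.
Test 3 (a=0, b=1, c=1, d=1, e=1): fault-free N1=0, N2=0, N3=0, N4=1, N5=1, N6=1, N7=1 → 1; observed 1. Eliminates N7 inverted output.
Only N2 inverted output is consistent with every test.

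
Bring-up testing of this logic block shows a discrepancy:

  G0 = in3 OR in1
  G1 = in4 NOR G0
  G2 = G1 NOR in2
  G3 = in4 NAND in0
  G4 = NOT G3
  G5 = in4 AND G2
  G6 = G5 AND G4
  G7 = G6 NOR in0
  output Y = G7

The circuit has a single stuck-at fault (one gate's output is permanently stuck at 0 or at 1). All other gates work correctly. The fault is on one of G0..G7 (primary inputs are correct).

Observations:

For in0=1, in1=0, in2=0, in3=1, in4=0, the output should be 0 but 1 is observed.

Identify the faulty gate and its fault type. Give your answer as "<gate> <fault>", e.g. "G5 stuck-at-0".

Fault-free values for test 1 (in0=1, in1=0, in2=0, in3=1, in4=0): G0=1, G1=0, G2=1, G3=1, G4=0, G5=0, G6=0, G7=0, giving Y=0. Observed 1.
Test 1: faults giving observed 1 are {G7 stuck-at-1}.
Only G7 stuck-at-1 is consistent with every test.

G7 stuck-at-1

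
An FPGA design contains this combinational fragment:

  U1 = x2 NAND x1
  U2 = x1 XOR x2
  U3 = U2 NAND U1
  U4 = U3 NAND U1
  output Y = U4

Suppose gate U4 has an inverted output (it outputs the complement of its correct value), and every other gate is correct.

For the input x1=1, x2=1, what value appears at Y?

0

Propagate with U4 forced: U1=0, U2=0, U3=1, U4=0 [inverted output].
So Y = 0. (Without the fault it would be 1.)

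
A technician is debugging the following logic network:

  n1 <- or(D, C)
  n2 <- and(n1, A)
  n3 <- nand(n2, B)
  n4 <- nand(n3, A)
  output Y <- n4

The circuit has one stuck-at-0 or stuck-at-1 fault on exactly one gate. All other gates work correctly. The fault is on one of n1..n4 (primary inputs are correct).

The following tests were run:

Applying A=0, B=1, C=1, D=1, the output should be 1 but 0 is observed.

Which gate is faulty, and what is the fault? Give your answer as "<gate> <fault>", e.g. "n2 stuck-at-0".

n4 stuck-at-0

Fault-free values for test 1 (A=0, B=1, C=1, D=1): n1=1, n2=0, n3=1, n4=1, giving Y=1. Observed 0.
Test 1: faults giving observed 0 are {n4 stuck-at-0}.
Only n4 stuck-at-0 is consistent with every test.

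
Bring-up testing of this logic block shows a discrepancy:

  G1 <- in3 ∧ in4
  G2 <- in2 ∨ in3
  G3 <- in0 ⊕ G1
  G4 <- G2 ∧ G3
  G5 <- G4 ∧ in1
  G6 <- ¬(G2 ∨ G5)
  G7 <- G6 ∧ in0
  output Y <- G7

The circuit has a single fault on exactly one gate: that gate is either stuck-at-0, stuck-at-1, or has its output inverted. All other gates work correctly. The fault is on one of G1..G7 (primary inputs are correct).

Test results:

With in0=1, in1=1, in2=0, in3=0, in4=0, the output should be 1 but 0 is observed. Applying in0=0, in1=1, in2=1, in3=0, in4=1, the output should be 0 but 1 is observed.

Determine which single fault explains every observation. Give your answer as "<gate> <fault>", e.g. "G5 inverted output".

Fault-free values for test 1 (in0=1, in1=1, in2=0, in3=0, in4=0): G1=0, G2=0, G3=1, G4=0, G5=0, G6=1, G7=1, giving Y=1. Observed 0.
Test 1: faults giving observed 0 are {G2 stuck-at-1, G2 inverted output, G4 stuck-at-1, G4 inverted output, G5 stuck-at-1, G5 inverted output, G6 stuck-at-0, G6 inverted output, G7 stuck-at-0, G7 inverted output}.
Test 2 (in0=0, in1=1, in2=1, in3=0, in4=1): fault-free G1=0, G2=1, G3=0, G4=0, G5=0, G6=0, G7=0 → 0; observed 1. Eliminates G2 stuck-at-1, G2 inverted output, G4 stuck-at-1, G4 inverted output, G5 stuck-at-1, G5 inverted output, G6 stuck-at-0, G6 inverted output, G7 stuck-at-0.
Only G7 inverted output is consistent with every test.

G7 inverted output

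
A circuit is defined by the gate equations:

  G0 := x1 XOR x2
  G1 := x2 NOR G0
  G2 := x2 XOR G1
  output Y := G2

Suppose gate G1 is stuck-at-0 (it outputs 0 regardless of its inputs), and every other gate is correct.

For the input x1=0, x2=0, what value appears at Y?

0

Propagate with G1 forced: G0=0, G1=0 [stuck-at-0], G2=0.
So Y = 0. (Without the fault it would be 1.)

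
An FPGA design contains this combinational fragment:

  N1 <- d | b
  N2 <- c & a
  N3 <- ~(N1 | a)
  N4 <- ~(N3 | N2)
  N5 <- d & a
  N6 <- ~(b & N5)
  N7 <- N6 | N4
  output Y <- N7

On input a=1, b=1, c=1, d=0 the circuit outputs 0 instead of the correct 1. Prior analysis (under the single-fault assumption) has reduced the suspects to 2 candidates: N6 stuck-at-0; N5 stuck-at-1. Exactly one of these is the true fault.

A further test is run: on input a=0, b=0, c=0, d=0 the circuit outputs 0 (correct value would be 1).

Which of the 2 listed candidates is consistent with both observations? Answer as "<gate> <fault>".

Evaluate each candidate on input a=0, b=0, c=0, d=0:
  N6 stuck-at-0: N1=0, N2=0, N3=1, N4=0, N5=0, N6=0 [stuck-at-0], N7=0 → 0 — matches
  N5 stuck-at-1: N1=0, N2=0, N3=1, N4=0, N5=1 [stuck-at-1], N6=1, N7=1 → 1 — eliminated
Only N6 stuck-at-0 reproduces the observed 0.

N6 stuck-at-0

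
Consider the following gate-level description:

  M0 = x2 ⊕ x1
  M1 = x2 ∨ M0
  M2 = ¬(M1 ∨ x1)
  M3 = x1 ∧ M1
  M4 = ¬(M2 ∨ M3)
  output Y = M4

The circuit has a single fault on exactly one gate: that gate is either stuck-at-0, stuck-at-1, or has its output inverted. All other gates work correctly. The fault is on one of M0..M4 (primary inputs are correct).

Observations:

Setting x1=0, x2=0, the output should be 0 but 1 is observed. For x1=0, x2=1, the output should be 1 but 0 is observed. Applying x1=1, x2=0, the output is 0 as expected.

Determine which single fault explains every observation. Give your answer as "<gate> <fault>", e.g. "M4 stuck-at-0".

M2 inverted output

Fault-free values for test 1 (x1=0, x2=0): M0=0, M1=0, M2=1, M3=0, M4=0, giving Y=0. Observed 1.
Test 1: faults giving observed 1 are {M0 stuck-at-1, M0 inverted output, M1 stuck-at-1, M1 inverted output, M2 stuck-at-0, M2 inverted output, M4 stuck-at-1, M4 inverted output}.
Test 2 (x1=0, x2=1): fault-free M0=1, M1=1, M2=0, M3=0, M4=1 → 1; observed 0. Eliminates M0 stuck-at-1, M0 inverted output, M1 stuck-at-1, M2 stuck-at-0, M4 stuck-at-1.
Test 3 (x1=1, x2=0): fault-free M0=1, M1=1, M2=0, M3=1, M4=0 → 0; observed 0. Eliminates M1 inverted output, M4 inverted output.
Only M2 inverted output is consistent with every test.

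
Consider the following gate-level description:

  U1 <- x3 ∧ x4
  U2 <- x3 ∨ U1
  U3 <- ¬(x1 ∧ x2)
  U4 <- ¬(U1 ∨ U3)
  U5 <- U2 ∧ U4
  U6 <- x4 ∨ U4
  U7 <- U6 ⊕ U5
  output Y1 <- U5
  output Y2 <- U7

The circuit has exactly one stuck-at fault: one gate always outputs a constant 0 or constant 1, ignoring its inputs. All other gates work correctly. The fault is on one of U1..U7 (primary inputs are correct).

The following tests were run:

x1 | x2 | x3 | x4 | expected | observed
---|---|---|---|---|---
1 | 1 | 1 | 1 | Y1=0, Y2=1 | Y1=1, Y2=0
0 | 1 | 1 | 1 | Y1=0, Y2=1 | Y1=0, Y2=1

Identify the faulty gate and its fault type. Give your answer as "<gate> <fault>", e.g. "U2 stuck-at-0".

U1 stuck-at-0

Fault-free values for test 1 (x1=1, x2=1, x3=1, x4=1): U1=1, U2=1, U3=0, U4=0, U5=0, U6=1, U7=1, giving Y1=0, Y2=1. Observed Y1=1, Y2=0.
Test 1: faults giving observed Y1=1, Y2=0 are {U1 stuck-at-0, U4 stuck-at-1, U5 stuck-at-1}.
Test 2 (x1=0, x2=1, x3=1, x4=1): fault-free U1=1, U2=1, U3=1, U4=0, U5=0, U6=1, U7=1 → Y1=0, Y2=1; observed Y1=0, Y2=1. Eliminates U4 stuck-at-1, U5 stuck-at-1.
Only U1 stuck-at-0 is consistent with every test.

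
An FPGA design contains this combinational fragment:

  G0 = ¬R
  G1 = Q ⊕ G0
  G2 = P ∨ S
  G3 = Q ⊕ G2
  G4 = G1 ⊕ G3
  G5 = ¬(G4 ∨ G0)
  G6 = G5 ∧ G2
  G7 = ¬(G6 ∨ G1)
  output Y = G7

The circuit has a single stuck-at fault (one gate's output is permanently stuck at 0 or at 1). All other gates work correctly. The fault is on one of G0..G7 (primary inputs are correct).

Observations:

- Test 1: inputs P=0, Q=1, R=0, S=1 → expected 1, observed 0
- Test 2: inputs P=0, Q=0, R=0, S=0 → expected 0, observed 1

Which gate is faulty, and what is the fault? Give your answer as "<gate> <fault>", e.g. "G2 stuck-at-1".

Fault-free values for test 1 (P=0, Q=1, R=0, S=1): G0=1, G1=0, G2=1, G3=0, G4=0, G5=0, G6=0, G7=1, giving Y=1. Observed 0.
Test 1: faults giving observed 0 are {G0 stuck-at-0, G1 stuck-at-1, G5 stuck-at-1, G6 stuck-at-1, G7 stuck-at-0}.
Test 2 (P=0, Q=0, R=0, S=0): fault-free G0=1, G1=1, G2=0, G3=0, G4=1, G5=0, G6=0, G7=0 → 0; observed 1. Eliminates G1 stuck-at-1, G5 stuck-at-1, G6 stuck-at-1, G7 stuck-at-0.
Only G0 stuck-at-0 is consistent with every test.

G0 stuck-at-0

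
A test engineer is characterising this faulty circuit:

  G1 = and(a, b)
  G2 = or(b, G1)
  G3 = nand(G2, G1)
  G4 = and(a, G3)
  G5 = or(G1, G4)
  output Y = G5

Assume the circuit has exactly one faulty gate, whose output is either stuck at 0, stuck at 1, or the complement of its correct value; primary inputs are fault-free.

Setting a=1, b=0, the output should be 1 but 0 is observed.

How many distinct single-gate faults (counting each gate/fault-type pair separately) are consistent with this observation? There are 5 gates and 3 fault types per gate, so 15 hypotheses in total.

6

Fault-free: G1=0, G2=0, G3=1, G4=1, G5=1 → 1. Observed 0.
  G1: none of the 3 fault types match ✗
  G2: none of the 3 fault types match ✗
  G3: stuck-at-0, inverted output ✓; others ✗
  G4: stuck-at-0, inverted output ✓; others ✗
  G5: stuck-at-0, inverted output ✓; others ✗
Consistent faults: {G3 stuck-at-0, G3 inverted output, G4 stuck-at-0, G4 inverted output, G5 stuck-at-0, G5 inverted output} — 6 in all.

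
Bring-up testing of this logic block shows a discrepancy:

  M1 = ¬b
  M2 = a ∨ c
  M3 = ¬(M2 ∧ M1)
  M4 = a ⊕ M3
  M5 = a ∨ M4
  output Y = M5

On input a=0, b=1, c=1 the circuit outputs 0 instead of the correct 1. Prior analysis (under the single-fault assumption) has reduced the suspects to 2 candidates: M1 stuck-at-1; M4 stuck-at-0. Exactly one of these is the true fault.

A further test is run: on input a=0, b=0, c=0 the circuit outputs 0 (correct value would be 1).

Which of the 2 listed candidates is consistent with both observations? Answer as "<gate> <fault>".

M4 stuck-at-0

Evaluate each candidate on input a=0, b=0, c=0:
  M1 stuck-at-1: M1=1 [stuck-at-1], M2=0, M3=1, M4=1, M5=1 → 1 — eliminated
  M4 stuck-at-0: M1=1, M2=0, M3=1, M4=0 [stuck-at-0], M5=0 → 0 — matches
Only M4 stuck-at-0 reproduces the observed 0.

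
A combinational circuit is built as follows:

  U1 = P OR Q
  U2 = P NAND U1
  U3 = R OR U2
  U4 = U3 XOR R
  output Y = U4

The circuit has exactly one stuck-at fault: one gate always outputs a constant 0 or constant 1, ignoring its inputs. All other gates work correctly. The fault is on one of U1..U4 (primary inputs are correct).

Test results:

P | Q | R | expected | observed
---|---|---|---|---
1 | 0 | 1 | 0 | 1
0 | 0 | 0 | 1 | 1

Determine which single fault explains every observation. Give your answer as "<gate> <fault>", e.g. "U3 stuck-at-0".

U4 stuck-at-1

Fault-free values for test 1 (P=1, Q=0, R=1): U1=1, U2=0, U3=1, U4=0, giving Y=0. Observed 1.
Test 1: faults giving observed 1 are {U3 stuck-at-0, U4 stuck-at-1}.
Test 2 (P=0, Q=0, R=0): fault-free U1=0, U2=1, U3=1, U4=1 → 1; observed 1. Eliminates U3 stuck-at-0.
Only U4 stuck-at-1 is consistent with every test.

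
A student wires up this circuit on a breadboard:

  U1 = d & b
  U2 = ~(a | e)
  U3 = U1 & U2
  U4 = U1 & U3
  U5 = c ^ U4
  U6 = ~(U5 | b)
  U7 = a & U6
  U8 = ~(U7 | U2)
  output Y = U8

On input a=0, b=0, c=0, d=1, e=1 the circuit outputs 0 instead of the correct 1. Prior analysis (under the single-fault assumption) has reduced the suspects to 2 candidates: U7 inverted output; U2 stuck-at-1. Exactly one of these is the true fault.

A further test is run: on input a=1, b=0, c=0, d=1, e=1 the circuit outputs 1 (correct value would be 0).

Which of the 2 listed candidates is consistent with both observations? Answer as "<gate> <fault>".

U7 inverted output

Evaluate each candidate on input a=1, b=0, c=0, d=1, e=1:
  U7 inverted output: U1=0, U2=0, U3=0, U4=0, U5=0, U6=1, U7=0 [inverted output], U8=1 → 1 — matches
  U2 stuck-at-1: U1=0, U2=1 [stuck-at-1], U3=0, U4=0, U5=0, U6=1, U7=1, U8=0 → 0 — eliminated
Only U7 inverted output reproduces the observed 1.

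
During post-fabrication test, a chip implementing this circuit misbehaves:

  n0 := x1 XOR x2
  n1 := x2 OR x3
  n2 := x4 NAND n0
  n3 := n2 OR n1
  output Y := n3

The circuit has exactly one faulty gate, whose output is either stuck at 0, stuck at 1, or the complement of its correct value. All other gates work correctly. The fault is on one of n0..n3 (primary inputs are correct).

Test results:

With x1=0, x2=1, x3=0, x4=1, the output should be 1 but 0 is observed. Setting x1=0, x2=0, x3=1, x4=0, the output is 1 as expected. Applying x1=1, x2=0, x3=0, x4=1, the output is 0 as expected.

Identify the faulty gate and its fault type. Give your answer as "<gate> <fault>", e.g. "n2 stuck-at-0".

Fault-free values for test 1 (x1=0, x2=1, x3=0, x4=1): n0=1, n1=1, n2=0, n3=1, giving Y=1. Observed 0.
Test 1: faults giving observed 0 are {n1 stuck-at-0, n1 inverted output, n3 stuck-at-0, n3 inverted output}.
Test 2 (x1=0, x2=0, x3=1, x4=0): fault-free n0=0, n1=1, n2=1, n3=1 → 1; observed 1. Eliminates n3 stuck-at-0, n3 inverted output.
Test 3 (x1=1, x2=0, x3=0, x4=1): fault-free n0=1, n1=0, n2=0, n3=0 → 0; observed 0. Eliminates n1 inverted output.
Only n1 stuck-at-0 is consistent with every test.

n1 stuck-at-0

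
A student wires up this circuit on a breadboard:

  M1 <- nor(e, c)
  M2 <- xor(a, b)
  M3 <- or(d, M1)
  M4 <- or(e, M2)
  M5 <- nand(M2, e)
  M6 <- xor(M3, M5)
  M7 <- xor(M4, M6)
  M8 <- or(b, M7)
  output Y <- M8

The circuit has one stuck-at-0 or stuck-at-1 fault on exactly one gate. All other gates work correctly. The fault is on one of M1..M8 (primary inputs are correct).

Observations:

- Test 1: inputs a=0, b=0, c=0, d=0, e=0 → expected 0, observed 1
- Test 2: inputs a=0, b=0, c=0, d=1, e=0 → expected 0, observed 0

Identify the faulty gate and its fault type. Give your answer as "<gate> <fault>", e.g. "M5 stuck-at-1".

Fault-free values for test 1 (a=0, b=0, c=0, d=0, e=0): M1=1, M2=0, M3=1, M4=0, M5=1, M6=0, M7=0, M8=0, giving Y=0. Observed 1.
Test 1: faults giving observed 1 are {M1 stuck-at-0, M2 stuck-at-1, M3 stuck-at-0, M4 stuck-at-1, M5 stuck-at-0, M6 stuck-at-1, M7 stuck-at-1, M8 stuck-at-1}.
Test 2 (a=0, b=0, c=0, d=1, e=0): fault-free M1=1, M2=0, M3=1, M4=0, M5=1, M6=0, M7=0, M8=0 → 0; observed 0. Eliminates M2 stuck-at-1, M3 stuck-at-0, M4 stuck-at-1, M5 stuck-at-0, M6 stuck-at-1, M7 stuck-at-1, M8 stuck-at-1.
Only M1 stuck-at-0 is consistent with every test.

M1 stuck-at-0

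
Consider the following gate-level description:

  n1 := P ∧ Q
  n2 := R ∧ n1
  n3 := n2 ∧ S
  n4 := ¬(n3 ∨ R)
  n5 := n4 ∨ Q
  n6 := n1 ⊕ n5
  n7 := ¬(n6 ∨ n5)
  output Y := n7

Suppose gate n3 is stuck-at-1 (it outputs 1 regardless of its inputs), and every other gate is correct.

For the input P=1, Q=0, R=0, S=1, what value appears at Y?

1

Propagate with n3 forced: n1=0, n2=0, n3=1 [stuck-at-1], n4=0, n5=0, n6=0, n7=1.
So Y = 1. (Without the fault it would be 0.)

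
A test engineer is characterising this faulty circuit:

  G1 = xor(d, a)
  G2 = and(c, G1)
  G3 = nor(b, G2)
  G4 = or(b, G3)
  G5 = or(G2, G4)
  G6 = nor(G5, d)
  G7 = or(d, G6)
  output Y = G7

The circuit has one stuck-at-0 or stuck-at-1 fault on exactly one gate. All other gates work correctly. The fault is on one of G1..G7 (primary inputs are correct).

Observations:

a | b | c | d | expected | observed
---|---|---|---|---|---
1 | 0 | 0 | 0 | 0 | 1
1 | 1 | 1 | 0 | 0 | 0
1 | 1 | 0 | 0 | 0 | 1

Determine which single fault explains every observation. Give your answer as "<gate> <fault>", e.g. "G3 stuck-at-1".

Fault-free values for test 1 (a=1, b=0, c=0, d=0): G1=1, G2=0, G3=1, G4=1, G5=1, G6=0, G7=0, giving Y=0. Observed 1.
Test 1: faults giving observed 1 are {G3 stuck-at-0, G4 stuck-at-0, G5 stuck-at-0, G6 stuck-at-1, G7 stuck-at-1}.
Test 2 (a=1, b=1, c=1, d=0): fault-free G1=1, G2=1, G3=0, G4=1, G5=1, G6=0, G7=0 → 0; observed 0. Eliminates G5 stuck-at-0, G6 stuck-at-1, G7 stuck-at-1.
Test 3 (a=1, b=1, c=0, d=0): fault-free G1=1, G2=0, G3=0, G4=1, G5=1, G6=0, G7=0 → 0; observed 1. Eliminates G3 stuck-at-0.
Only G4 stuck-at-0 is consistent with every test.

G4 stuck-at-0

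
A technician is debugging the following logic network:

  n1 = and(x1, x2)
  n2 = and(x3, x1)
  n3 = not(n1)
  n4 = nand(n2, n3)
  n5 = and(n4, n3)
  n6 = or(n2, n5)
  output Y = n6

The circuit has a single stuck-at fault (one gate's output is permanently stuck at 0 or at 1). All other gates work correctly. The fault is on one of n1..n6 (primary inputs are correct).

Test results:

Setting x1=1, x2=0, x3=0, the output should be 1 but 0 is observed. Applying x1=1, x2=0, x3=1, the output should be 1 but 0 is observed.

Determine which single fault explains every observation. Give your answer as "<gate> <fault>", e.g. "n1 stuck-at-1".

n6 stuck-at-0

Fault-free values for test 1 (x1=1, x2=0, x3=0): n1=0, n2=0, n3=1, n4=1, n5=1, n6=1, giving Y=1. Observed 0.
Test 1: faults giving observed 0 are {n1 stuck-at-1, n3 stuck-at-0, n4 stuck-at-0, n5 stuck-at-0, n6 stuck-at-0}.
Test 2 (x1=1, x2=0, x3=1): fault-free n1=0, n2=1, n3=1, n4=0, n5=0, n6=1 → 1; observed 0. Eliminates n1 stuck-at-1, n3 stuck-at-0, n4 stuck-at-0, n5 stuck-at-0.
Only n6 stuck-at-0 is consistent with every test.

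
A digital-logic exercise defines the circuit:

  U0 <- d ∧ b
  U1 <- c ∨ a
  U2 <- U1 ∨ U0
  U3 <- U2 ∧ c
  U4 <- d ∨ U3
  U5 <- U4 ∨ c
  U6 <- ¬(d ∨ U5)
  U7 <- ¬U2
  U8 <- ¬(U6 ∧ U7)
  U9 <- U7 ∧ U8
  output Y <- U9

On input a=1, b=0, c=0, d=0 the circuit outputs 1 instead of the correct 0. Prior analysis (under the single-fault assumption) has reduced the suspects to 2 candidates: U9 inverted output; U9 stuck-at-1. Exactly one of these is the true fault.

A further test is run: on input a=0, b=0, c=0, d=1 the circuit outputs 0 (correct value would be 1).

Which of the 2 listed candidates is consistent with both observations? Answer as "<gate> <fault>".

Evaluate each candidate on input a=0, b=0, c=0, d=1:
  U9 inverted output: U0=0, U1=0, U2=0, U3=0, U4=1, U5=1, U6=0, U7=1, U8=1, U9=0 [inverted output] → 0 — matches
  U9 stuck-at-1: U0=0, U1=0, U2=0, U3=0, U4=1, U5=1, U6=0, U7=1, U8=1, U9=1 [stuck-at-1] → 1 — eliminated
Only U9 inverted output reproduces the observed 0.

U9 inverted output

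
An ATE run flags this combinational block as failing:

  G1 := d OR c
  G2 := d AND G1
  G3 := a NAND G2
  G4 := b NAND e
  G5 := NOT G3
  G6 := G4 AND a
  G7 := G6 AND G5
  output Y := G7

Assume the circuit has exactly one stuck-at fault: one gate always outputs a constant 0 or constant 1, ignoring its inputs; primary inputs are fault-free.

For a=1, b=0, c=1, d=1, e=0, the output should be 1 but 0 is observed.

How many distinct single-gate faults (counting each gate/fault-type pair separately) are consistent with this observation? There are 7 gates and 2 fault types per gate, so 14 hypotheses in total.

7

Fault-free: G1=1, G2=1, G3=0, G4=1, G5=1, G6=1, G7=1 → 1. Observed 0.
  G1 stuck-at-0: output 0 ✓
  G1 stuck-at-1: output 1 ✗
  G2 stuck-at-0: output 0 ✓
  G2 stuck-at-1: output 1 ✗
  G3 stuck-at-0: output 1 ✗
  G3 stuck-at-1: output 0 ✓
  G4 stuck-at-0: output 0 ✓
  G4 stuck-at-1: output 1 ✗
  G5 stuck-at-0: output 0 ✓
  G5 stuck-at-1: output 1 ✗
  G6 stuck-at-0: output 0 ✓
  G6 stuck-at-1: output 1 ✗
  G7 stuck-at-0: output 0 ✓
  G7 stuck-at-1: output 1 ✗
Consistent faults: {G1 stuck-at-0, G2 stuck-at-0, G3 stuck-at-1, G4 stuck-at-0, G5 stuck-at-0, G6 stuck-at-0, G7 stuck-at-0} — 7 in all.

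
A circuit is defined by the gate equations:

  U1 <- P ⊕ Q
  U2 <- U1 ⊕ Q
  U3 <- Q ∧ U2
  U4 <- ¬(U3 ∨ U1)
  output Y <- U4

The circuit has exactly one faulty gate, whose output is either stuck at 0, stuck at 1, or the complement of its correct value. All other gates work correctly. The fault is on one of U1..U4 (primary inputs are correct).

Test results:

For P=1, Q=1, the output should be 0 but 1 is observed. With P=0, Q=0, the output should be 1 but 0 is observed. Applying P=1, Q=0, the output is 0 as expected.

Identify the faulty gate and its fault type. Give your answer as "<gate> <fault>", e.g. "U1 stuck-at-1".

Fault-free values for test 1 (P=1, Q=1): U1=0, U2=1, U3=1, U4=0, giving Y=0. Observed 1.
Test 1: faults giving observed 1 are {U2 stuck-at-0, U2 inverted output, U3 stuck-at-0, U3 inverted output, U4 stuck-at-1, U4 inverted output}.
Test 2 (P=0, Q=0): fault-free U1=0, U2=0, U3=0, U4=1 → 1; observed 0. Eliminates U2 stuck-at-0, U2 inverted output, U3 stuck-at-0, U4 stuck-at-1.
Test 3 (P=1, Q=0): fault-free U1=1, U2=1, U3=0, U4=0 → 0; observed 0. Eliminates U4 inverted output.
Only U3 inverted output is consistent with every test.

U3 inverted output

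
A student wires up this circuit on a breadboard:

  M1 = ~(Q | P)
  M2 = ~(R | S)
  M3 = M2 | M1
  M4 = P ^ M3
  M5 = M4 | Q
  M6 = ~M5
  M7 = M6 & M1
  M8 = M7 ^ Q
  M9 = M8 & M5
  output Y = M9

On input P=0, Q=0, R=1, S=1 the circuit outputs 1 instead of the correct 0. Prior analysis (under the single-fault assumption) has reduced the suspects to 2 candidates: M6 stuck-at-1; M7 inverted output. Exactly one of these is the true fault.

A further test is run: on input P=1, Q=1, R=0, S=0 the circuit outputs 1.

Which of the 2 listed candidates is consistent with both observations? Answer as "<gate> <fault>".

M6 stuck-at-1

Evaluate each candidate on input P=1, Q=1, R=0, S=0:
  M6 stuck-at-1: M1=0, M2=1, M3=1, M4=0, M5=1, M6=1 [stuck-at-1], M7=0, M8=1, M9=1 → 1 — matches
  M7 inverted output: M1=0, M2=1, M3=1, M4=0, M5=1, M6=0, M7=1 [inverted output], M8=0, M9=0 → 0 — eliminated
Only M6 stuck-at-1 reproduces the observed 1.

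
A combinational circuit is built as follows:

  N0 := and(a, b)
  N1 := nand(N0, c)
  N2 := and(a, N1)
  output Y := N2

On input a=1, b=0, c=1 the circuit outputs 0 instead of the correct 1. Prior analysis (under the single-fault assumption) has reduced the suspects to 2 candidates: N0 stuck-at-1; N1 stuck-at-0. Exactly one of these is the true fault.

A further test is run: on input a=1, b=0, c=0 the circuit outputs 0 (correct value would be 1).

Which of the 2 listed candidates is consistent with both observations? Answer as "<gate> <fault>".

N1 stuck-at-0

Evaluate each candidate on input a=1, b=0, c=0:
  N0 stuck-at-1: N0=1 [stuck-at-1], N1=1, N2=1 → 1 — eliminated
  N1 stuck-at-0: N0=0, N1=0 [stuck-at-0], N2=0 → 0 — matches
Only N1 stuck-at-0 reproduces the observed 0.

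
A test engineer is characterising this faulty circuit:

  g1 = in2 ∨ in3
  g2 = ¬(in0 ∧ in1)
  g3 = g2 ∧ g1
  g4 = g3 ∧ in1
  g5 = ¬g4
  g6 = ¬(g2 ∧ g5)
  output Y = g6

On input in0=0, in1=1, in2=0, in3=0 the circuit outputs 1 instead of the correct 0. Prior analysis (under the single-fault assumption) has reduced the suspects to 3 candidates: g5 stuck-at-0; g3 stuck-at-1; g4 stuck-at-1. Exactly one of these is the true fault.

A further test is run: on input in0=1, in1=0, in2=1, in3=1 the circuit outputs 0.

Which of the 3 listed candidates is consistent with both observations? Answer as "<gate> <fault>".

Evaluate each candidate on input in0=1, in1=0, in2=1, in3=1:
  g5 stuck-at-0: g1=1, g2=1, g3=1, g4=0, g5=0 [stuck-at-0], g6=1 → 1 — eliminated
  g3 stuck-at-1: g1=1, g2=1, g3=1 [stuck-at-1], g4=0, g5=1, g6=0 → 0 — matches
  g4 stuck-at-1: g1=1, g2=1, g3=1, g4=1 [stuck-at-1], g5=0, g6=1 → 1 — eliminated
Only g3 stuck-at-1 reproduces the observed 0.

g3 stuck-at-1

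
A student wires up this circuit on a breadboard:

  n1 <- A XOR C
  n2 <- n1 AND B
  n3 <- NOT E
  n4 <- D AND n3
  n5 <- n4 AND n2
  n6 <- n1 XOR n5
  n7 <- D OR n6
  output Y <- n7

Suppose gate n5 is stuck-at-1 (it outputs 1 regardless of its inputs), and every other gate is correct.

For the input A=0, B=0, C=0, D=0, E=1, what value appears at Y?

Propagate with n5 forced: n1=0, n2=0, n3=0, n4=0, n5=1 [stuck-at-1], n6=1, n7=1.
So Y = 1. (Without the fault it would be 0.)

1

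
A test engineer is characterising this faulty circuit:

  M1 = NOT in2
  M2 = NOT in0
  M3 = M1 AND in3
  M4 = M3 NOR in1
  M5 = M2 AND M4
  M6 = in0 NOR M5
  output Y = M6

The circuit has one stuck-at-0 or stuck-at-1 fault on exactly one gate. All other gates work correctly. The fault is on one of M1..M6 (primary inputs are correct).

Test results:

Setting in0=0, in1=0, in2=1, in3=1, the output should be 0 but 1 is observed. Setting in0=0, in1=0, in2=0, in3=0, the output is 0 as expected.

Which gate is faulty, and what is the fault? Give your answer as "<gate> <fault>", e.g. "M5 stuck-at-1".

Fault-free values for test 1 (in0=0, in1=0, in2=1, in3=1): M1=0, M2=1, M3=0, M4=1, M5=1, M6=0, giving Y=0. Observed 1.
Test 1: faults giving observed 1 are {M1 stuck-at-1, M2 stuck-at-0, M3 stuck-at-1, M4 stuck-at-0, M5 stuck-at-0, M6 stuck-at-1}.
Test 2 (in0=0, in1=0, in2=0, in3=0): fault-free M1=1, M2=1, M3=0, M4=1, M5=1, M6=0 → 0; observed 0. Eliminates M2 stuck-at-0, M3 stuck-at-1, M4 stuck-at-0, M5 stuck-at-0, M6 stuck-at-1.
Only M1 stuck-at-1 is consistent with every test.

M1 stuck-at-1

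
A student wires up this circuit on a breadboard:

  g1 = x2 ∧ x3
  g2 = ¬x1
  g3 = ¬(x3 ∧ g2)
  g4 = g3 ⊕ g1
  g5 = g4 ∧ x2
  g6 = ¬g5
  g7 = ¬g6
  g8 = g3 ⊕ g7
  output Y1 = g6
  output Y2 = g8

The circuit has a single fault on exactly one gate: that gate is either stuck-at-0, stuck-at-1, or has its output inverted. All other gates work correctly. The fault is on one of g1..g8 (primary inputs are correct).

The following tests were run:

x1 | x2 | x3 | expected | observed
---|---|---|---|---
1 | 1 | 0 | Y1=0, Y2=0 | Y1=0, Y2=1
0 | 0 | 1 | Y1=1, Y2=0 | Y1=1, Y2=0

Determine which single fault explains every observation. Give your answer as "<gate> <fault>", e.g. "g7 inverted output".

g7 stuck-at-0

Fault-free values for test 1 (x1=1, x2=1, x3=0): g1=0, g2=0, g3=1, g4=1, g5=1, g6=0, g7=1, g8=0, giving Y1=0, Y2=0. Observed Y1=0, Y2=1.
Test 1: faults giving observed Y1=0, Y2=1 are {g7 stuck-at-0, g7 inverted output, g8 stuck-at-1, g8 inverted output}.
Test 2 (x1=0, x2=0, x3=1): fault-free g1=0, g2=1, g3=0, g4=0, g5=0, g6=1, g7=0, g8=0 → Y1=1, Y2=0; observed Y1=1, Y2=0. Eliminates g7 inverted output, g8 stuck-at-1, g8 inverted output.
Only g7 stuck-at-0 is consistent with every test.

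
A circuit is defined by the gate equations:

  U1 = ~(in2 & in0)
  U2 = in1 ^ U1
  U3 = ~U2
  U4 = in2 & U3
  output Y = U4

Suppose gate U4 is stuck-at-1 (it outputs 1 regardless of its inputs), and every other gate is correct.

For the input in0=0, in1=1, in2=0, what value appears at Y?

Propagate with U4 forced: U1=1, U2=0, U3=1, U4=1 [stuck-at-1].
So Y = 1. (Without the fault it would be 0.)

1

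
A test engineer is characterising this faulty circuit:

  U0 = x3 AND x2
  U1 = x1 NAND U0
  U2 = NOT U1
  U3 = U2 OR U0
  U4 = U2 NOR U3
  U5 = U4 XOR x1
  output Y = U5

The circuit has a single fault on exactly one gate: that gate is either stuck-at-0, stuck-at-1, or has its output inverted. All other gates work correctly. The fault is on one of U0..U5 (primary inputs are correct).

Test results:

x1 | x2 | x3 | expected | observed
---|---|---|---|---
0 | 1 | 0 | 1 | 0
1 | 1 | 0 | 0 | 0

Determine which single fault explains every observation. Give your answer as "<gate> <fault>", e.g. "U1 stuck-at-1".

Fault-free values for test 1 (x1=0, x2=1, x3=0): U0=0, U1=1, U2=0, U3=0, U4=1, U5=1, giving Y=1. Observed 0.
Test 1: faults giving observed 0 are {U0 stuck-at-1, U0 inverted output, U1 stuck-at-0, U1 inverted output, U2 stuck-at-1, U2 inverted output, U3 stuck-at-1, U3 inverted output, U4 stuck-at-0, U4 inverted output, U5 stuck-at-0, U5 inverted output}.
Test 2 (x1=1, x2=1, x3=0): fault-free U0=0, U1=1, U2=0, U3=0, U4=1, U5=0 → 0; observed 0. Eliminates U0 stuck-at-1, U0 inverted output, U1 stuck-at-0, U1 inverted output, U2 stuck-at-1, U2 inverted output, U3 stuck-at-1, U3 inverted output, U4 stuck-at-0, U4 inverted output, U5 inverted output.
Only U5 stuck-at-0 is consistent with every test.

U5 stuck-at-0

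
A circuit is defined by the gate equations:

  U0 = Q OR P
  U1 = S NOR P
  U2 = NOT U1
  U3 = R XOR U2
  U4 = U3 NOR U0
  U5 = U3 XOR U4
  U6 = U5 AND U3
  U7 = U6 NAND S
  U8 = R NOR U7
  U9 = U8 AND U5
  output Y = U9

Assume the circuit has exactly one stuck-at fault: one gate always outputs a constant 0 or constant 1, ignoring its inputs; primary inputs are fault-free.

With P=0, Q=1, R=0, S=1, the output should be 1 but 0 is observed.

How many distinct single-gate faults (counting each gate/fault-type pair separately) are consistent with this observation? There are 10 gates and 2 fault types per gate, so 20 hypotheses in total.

9

Fault-free: U0=1, U1=0, U2=1, U3=1, U4=0, U5=1, U6=1, U7=0, U8=1, U9=1 → 1. Observed 0.
  U0: none of the 2 fault types match ✗
  U1: stuck-at-1 ✓; others ✗
  U2: stuck-at-0 ✓; others ✗
  U3: stuck-at-0 ✓; others ✗
  U4: stuck-at-1 ✓; others ✗
  U5: stuck-at-0 ✓; others ✗
  U6: stuck-at-0 ✓; others ✗
  U7: stuck-at-1 ✓; others ✗
  U8: stuck-at-0 ✓; others ✗
  U9: stuck-at-0 ✓; others ✗
Consistent faults: {U1 stuck-at-1, U2 stuck-at-0, U3 stuck-at-0, U4 stuck-at-1, U5 stuck-at-0, U6 stuck-at-0, U7 stuck-at-1, U8 stuck-at-0, U9 stuck-at-0} — 9 in all.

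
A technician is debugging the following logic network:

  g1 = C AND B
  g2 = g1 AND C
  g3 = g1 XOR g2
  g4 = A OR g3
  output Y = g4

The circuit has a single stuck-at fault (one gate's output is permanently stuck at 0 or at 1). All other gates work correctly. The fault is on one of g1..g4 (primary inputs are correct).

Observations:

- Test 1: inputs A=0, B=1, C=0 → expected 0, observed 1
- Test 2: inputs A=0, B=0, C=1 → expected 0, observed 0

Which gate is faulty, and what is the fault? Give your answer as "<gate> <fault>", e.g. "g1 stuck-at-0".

Fault-free values for test 1 (A=0, B=1, C=0): g1=0, g2=0, g3=0, g4=0, giving Y=0. Observed 1.
Test 1: faults giving observed 1 are {g1 stuck-at-1, g2 stuck-at-1, g3 stuck-at-1, g4 stuck-at-1}.
Test 2 (A=0, B=0, C=1): fault-free g1=0, g2=0, g3=0, g4=0 → 0; observed 0. Eliminates g2 stuck-at-1, g3 stuck-at-1, g4 stuck-at-1.
Only g1 stuck-at-1 is consistent with every test.

g1 stuck-at-1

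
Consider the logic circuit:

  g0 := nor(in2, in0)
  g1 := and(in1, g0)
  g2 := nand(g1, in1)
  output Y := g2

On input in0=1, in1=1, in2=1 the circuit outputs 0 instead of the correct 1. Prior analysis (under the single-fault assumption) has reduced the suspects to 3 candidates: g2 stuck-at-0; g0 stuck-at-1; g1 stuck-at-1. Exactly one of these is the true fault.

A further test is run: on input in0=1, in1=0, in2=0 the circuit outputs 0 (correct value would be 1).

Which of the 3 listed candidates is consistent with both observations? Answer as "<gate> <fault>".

g2 stuck-at-0

Evaluate each candidate on input in0=1, in1=0, in2=0:
  g2 stuck-at-0: g0=0, g1=0, g2=0 [stuck-at-0] → 0 — matches
  g0 stuck-at-1: g0=1 [stuck-at-1], g1=0, g2=1 → 1 — eliminated
  g1 stuck-at-1: g0=0, g1=1 [stuck-at-1], g2=1 → 1 — eliminated
Only g2 stuck-at-0 reproduces the observed 0.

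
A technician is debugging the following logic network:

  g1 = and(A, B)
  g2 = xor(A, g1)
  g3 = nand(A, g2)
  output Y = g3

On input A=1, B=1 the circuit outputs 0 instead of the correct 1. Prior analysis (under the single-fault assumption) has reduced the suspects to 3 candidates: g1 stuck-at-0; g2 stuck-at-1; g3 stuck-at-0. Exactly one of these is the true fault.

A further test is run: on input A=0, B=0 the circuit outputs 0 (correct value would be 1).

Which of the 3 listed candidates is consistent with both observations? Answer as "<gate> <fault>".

g3 stuck-at-0

Evaluate each candidate on input A=0, B=0:
  g1 stuck-at-0: g1=0 [stuck-at-0], g2=0, g3=1 → 1 — eliminated
  g2 stuck-at-1: g1=0, g2=1 [stuck-at-1], g3=1 → 1 — eliminated
  g3 stuck-at-0: g1=0, g2=0, g3=0 [stuck-at-0] → 0 — matches
Only g3 stuck-at-0 reproduces the observed 0.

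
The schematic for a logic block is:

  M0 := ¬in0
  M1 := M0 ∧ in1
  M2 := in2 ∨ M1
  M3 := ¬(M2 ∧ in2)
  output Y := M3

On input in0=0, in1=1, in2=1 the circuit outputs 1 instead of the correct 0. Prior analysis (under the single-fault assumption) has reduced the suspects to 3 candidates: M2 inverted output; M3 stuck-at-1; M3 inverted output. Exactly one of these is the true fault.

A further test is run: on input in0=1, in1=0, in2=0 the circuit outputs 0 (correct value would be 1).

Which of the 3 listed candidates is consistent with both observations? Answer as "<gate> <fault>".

M3 inverted output

Evaluate each candidate on input in0=1, in1=0, in2=0:
  M2 inverted output: M0=0, M1=0, M2=1 [inverted output], M3=1 → 1 — eliminated
  M3 stuck-at-1: M0=0, M1=0, M2=0, M3=1 [stuck-at-1] → 1 — eliminated
  M3 inverted output: M0=0, M1=0, M2=0, M3=0 [inverted output] → 0 — matches
Only M3 inverted output reproduces the observed 0.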